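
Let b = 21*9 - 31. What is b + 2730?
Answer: 2888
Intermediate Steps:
b = 158 (b = 189 - 31 = 158)
b + 2730 = 158 + 2730 = 2888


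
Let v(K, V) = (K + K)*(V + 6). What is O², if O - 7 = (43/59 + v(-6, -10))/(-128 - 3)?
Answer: 2624307984/59737441 ≈ 43.931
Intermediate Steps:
v(K, V) = 2*K*(6 + V) (v(K, V) = (2*K)*(6 + V) = 2*K*(6 + V))
O = 51228/7729 (O = 7 + (43/59 + 2*(-6)*(6 - 10))/(-128 - 3) = 7 + (43*(1/59) + 2*(-6)*(-4))/(-131) = 7 + (43/59 + 48)*(-1/131) = 7 + (2875/59)*(-1/131) = 7 - 2875/7729 = 51228/7729 ≈ 6.6280)
O² = (51228/7729)² = 2624307984/59737441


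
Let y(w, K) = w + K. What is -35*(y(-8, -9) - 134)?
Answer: 5285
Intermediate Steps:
y(w, K) = K + w
-35*(y(-8, -9) - 134) = -35*((-9 - 8) - 134) = -35*(-17 - 134) = -35*(-151) = 5285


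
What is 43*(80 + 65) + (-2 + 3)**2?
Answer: 6236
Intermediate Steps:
43*(80 + 65) + (-2 + 3)**2 = 43*145 + 1**2 = 6235 + 1 = 6236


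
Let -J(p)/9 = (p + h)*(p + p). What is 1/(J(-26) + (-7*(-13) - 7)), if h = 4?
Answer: -1/10212 ≈ -9.7924e-5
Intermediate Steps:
J(p) = -18*p*(4 + p) (J(p) = -9*(p + 4)*(p + p) = -9*(4 + p)*2*p = -18*p*(4 + p))
1/(J(-26) + (-7*(-13) - 7)) = 1/(-18*(-26)*(4 - 26) + (-7*(-13) - 7)) = 1/(-18*(-26)*(-22) + (91 - 7)) = 1/(-10296 + 84) = 1/(-10212) = -1/10212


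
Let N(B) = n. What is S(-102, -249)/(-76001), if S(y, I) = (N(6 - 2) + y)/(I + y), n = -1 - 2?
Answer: -35/8892117 ≈ -3.9361e-6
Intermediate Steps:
n = -3
N(B) = -3
S(y, I) = (-3 + y)/(I + y)
S(-102, -249)/(-76001) = ((-3 - 102)/(-249 - 102))/(-76001) = (-105/(-351))*(-1/76001) = -1/351*(-105)*(-1/76001) = (35/117)*(-1/76001) = -35/8892117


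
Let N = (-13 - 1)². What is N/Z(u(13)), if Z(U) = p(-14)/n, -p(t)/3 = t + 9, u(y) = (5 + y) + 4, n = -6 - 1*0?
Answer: -392/5 ≈ -78.400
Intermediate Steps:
N = 196 (N = (-14)² = 196)
n = -6 (n = -6 + 0 = -6)
u(y) = 9 + y
p(t) = -27 - 3*t (p(t) = -3*(t + 9) = -3*(9 + t) = -27 - 3*t)
Z(U) = -5/2 (Z(U) = (-27 - 3*(-14))/(-6) = (-27 + 42)*(-⅙) = 15*(-⅙) = -5/2)
N/Z(u(13)) = 196/(-5/2) = 196*(-⅖) = -392/5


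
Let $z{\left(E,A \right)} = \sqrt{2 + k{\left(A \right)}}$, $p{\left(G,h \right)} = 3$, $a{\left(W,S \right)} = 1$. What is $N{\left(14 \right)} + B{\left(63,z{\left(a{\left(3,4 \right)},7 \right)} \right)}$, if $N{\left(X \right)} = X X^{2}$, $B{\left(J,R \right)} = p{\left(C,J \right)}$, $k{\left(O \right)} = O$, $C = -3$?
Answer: $2747$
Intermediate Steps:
$z{\left(E,A \right)} = \sqrt{2 + A}$
$B{\left(J,R \right)} = 3$
$N{\left(X \right)} = X^{3}$
$N{\left(14 \right)} + B{\left(63,z{\left(a{\left(3,4 \right)},7 \right)} \right)} = 14^{3} + 3 = 2744 + 3 = 2747$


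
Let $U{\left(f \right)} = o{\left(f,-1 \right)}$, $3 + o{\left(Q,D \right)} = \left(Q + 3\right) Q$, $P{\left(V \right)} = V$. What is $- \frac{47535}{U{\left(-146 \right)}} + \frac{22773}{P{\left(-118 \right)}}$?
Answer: $- \frac{96199101}{492650} \approx -195.27$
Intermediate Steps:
$o{\left(Q,D \right)} = -3 + Q \left(3 + Q\right)$ ($o{\left(Q,D \right)} = -3 + \left(Q + 3\right) Q = -3 + \left(3 + Q\right) Q = -3 + Q \left(3 + Q\right)$)
$U{\left(f \right)} = -3 + f^{2} + 3 f$
$- \frac{47535}{U{\left(-146 \right)}} + \frac{22773}{P{\left(-118 \right)}} = - \frac{47535}{-3 + \left(-146\right)^{2} + 3 \left(-146\right)} + \frac{22773}{-118} = - \frac{47535}{-3 + 21316 - 438} + 22773 \left(- \frac{1}{118}\right) = - \frac{47535}{20875} - \frac{22773}{118} = \left(-47535\right) \frac{1}{20875} - \frac{22773}{118} = - \frac{9507}{4175} - \frac{22773}{118} = - \frac{96199101}{492650}$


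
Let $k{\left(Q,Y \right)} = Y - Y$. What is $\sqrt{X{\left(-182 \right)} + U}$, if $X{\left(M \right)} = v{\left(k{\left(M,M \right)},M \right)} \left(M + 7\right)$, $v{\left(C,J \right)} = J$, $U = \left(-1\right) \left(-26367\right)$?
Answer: $\sqrt{58217} \approx 241.28$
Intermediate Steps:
$k{\left(Q,Y \right)} = 0$
$U = 26367$
$X{\left(M \right)} = M \left(7 + M\right)$ ($X{\left(M \right)} = M \left(M + 7\right) = M \left(7 + M\right)$)
$\sqrt{X{\left(-182 \right)} + U} = \sqrt{- 182 \left(7 - 182\right) + 26367} = \sqrt{\left(-182\right) \left(-175\right) + 26367} = \sqrt{31850 + 26367} = \sqrt{58217}$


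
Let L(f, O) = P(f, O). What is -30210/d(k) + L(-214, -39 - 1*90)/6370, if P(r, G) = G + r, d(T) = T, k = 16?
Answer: -981853/520 ≈ -1888.2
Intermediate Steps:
L(f, O) = O + f
-30210/d(k) + L(-214, -39 - 1*90)/6370 = -30210/16 + ((-39 - 1*90) - 214)/6370 = -30210*1/16 + ((-39 - 90) - 214)*(1/6370) = -15105/8 + (-129 - 214)*(1/6370) = -15105/8 - 343*1/6370 = -15105/8 - 7/130 = -981853/520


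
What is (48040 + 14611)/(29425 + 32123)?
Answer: 62651/61548 ≈ 1.0179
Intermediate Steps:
(48040 + 14611)/(29425 + 32123) = 62651/61548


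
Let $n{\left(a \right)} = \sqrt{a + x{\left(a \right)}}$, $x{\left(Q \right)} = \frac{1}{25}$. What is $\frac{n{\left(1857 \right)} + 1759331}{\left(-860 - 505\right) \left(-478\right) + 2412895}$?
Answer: $\frac{1759331}{3065365} + \frac{\sqrt{46426}}{15326825} \approx 0.57395$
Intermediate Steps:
$x{\left(Q \right)} = \frac{1}{25}$
$n{\left(a \right)} = \sqrt{\frac{1}{25} + a}$ ($n{\left(a \right)} = \sqrt{a + \frac{1}{25}} = \sqrt{\frac{1}{25} + a}$)
$\frac{n{\left(1857 \right)} + 1759331}{\left(-860 - 505\right) \left(-478\right) + 2412895} = \frac{\frac{\sqrt{1 + 25 \cdot 1857}}{5} + 1759331}{\left(-860 - 505\right) \left(-478\right) + 2412895} = \frac{\frac{\sqrt{1 + 46425}}{5} + 1759331}{\left(-1365\right) \left(-478\right) + 2412895} = \frac{\frac{\sqrt{46426}}{5} + 1759331}{652470 + 2412895} = \frac{1759331 + \frac{\sqrt{46426}}{5}}{3065365} = \left(1759331 + \frac{\sqrt{46426}}{5}\right) \frac{1}{3065365} = \frac{1759331}{3065365} + \frac{\sqrt{46426}}{15326825}$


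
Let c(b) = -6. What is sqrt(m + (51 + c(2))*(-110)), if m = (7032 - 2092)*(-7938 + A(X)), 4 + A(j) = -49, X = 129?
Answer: I*sqrt(39480490) ≈ 6283.4*I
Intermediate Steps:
A(j) = -53 (A(j) = -4 - 49 = -53)
m = -39475540 (m = (7032 - 2092)*(-7938 - 53) = 4940*(-7991) = -39475540)
sqrt(m + (51 + c(2))*(-110)) = sqrt(-39475540 + (51 - 6)*(-110)) = sqrt(-39475540 + 45*(-110)) = sqrt(-39475540 - 4950) = sqrt(-39480490) = I*sqrt(39480490)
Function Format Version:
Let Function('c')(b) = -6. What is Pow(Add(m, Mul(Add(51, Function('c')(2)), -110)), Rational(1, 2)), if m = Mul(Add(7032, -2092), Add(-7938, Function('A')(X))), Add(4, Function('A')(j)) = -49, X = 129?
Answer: Mul(I, Pow(39480490, Rational(1, 2))) ≈ Mul(6283.4, I)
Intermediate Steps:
Function('A')(j) = -53 (Function('A')(j) = Add(-4, -49) = -53)
m = -39475540 (m = Mul(Add(7032, -2092), Add(-7938, -53)) = Mul(4940, -7991) = -39475540)
Pow(Add(m, Mul(Add(51, Function('c')(2)), -110)), Rational(1, 2)) = Pow(Add(-39475540, Mul(Add(51, -6), -110)), Rational(1, 2)) = Pow(Add(-39475540, Mul(45, -110)), Rational(1, 2)) = Pow(Add(-39475540, -4950), Rational(1, 2)) = Pow(-39480490, Rational(1, 2)) = Mul(I, Pow(39480490, Rational(1, 2)))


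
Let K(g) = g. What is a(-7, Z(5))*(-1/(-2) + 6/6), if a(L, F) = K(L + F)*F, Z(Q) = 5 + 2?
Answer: 0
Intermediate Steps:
Z(Q) = 7
a(L, F) = F*(F + L) (a(L, F) = (L + F)*F = (F + L)*F = F*(F + L))
a(-7, Z(5))*(-1/(-2) + 6/6) = (7*(7 - 7))*(-1/(-2) + 6/6) = (7*0)*(-1*(-½) + 6*(⅙)) = 0*(½ + 1) = 0*(3/2) = 0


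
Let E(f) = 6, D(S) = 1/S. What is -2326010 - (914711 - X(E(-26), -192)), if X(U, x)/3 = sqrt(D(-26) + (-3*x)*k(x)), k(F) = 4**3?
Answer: -3240721 + 3*sqrt(24920038)/26 ≈ -3.2401e+6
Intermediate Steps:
k(F) = 64
X(U, x) = 3*sqrt(-1/26 - 192*x) (X(U, x) = 3*sqrt(1/(-26) - 3*x*64) = 3*sqrt(-1/26 - 192*x))
-2326010 - (914711 - X(E(-26), -192)) = -2326010 - (914711 - 3*sqrt(-26 - 129792*(-192))/26) = -2326010 - (914711 - 3*sqrt(-26 + 24920064)/26) = -2326010 - (914711 - 3*sqrt(24920038)/26) = -2326010 + (-914711 + 3*sqrt(24920038)/26) = -3240721 + 3*sqrt(24920038)/26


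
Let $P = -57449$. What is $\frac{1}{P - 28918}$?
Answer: $- \frac{1}{86367} \approx -1.1578 \cdot 10^{-5}$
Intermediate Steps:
$\frac{1}{P - 28918} = \frac{1}{-57449 - 28918} = \frac{1}{-86367} = - \frac{1}{86367}$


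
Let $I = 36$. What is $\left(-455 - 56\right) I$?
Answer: $-18396$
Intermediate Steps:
$\left(-455 - 56\right) I = \left(-455 - 56\right) 36 = \left(-511\right) 36 = -18396$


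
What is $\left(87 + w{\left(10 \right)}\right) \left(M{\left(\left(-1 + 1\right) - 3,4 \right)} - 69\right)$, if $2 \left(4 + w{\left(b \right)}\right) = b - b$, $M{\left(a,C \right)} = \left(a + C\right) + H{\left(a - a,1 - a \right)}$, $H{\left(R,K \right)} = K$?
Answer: $-5312$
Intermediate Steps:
$M{\left(a,C \right)} = 1 + C$ ($M{\left(a,C \right)} = \left(a + C\right) - \left(-1 + a\right) = \left(C + a\right) - \left(-1 + a\right) = 1 + C$)
$w{\left(b \right)} = -4$ ($w{\left(b \right)} = -4 + \frac{b - b}{2} = -4 + \frac{1}{2} \cdot 0 = -4 + 0 = -4$)
$\left(87 + w{\left(10 \right)}\right) \left(M{\left(\left(-1 + 1\right) - 3,4 \right)} - 69\right) = \left(87 - 4\right) \left(\left(1 + 4\right) - 69\right) = 83 \left(5 - 69\right) = 83 \left(-64\right) = -5312$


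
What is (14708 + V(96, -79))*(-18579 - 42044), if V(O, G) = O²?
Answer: -1450344652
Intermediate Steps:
(14708 + V(96, -79))*(-18579 - 42044) = (14708 + 96²)*(-18579 - 42044) = (14708 + 9216)*(-60623) = 23924*(-60623) = -1450344652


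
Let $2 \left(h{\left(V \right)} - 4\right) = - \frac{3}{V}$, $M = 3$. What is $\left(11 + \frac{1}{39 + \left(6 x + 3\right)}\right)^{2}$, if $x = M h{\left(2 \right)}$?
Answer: $\frac{4897369}{40401} \approx 121.22$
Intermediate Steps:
$h{\left(V \right)} = 4 - \frac{3}{2 V}$ ($h{\left(V \right)} = 4 + \frac{\left(-3\right) \frac{1}{V}}{2} = 4 - \frac{3}{2 V}$)
$x = \frac{39}{4}$ ($x = 3 \left(4 - \frac{3}{2 \cdot 2}\right) = 3 \left(4 - \frac{3}{4}\right) = 3 \cdot \frac{13}{4} = \frac{39}{4} \approx 9.75$)
$\left(11 + \frac{1}{39 + \left(6 x + 3\right)}\right)^{2} = \left(11 + \frac{1}{39 + \left(6 \cdot \frac{39}{4} + 3\right)}\right)^{2} = \left(11 + \frac{1}{39 + \left(\frac{117}{2} + 3\right)}\right)^{2} = \left(11 + \frac{1}{39 + \frac{123}{2}}\right)^{2} = \left(11 + \frac{1}{\frac{201}{2}}\right)^{2} = \left(11 + \frac{2}{201}\right)^{2} = \left(\frac{2213}{201}\right)^{2} = \frac{4897369}{40401}$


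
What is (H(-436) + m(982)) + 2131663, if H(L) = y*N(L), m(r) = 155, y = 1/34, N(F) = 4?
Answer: 36240908/17 ≈ 2.1318e+6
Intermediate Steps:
y = 1/34 ≈ 0.029412
H(L) = 2/17 (H(L) = (1/34)*4 = 2/17)
(H(-436) + m(982)) + 2131663 = (2/17 + 155) + 2131663 = 2637/17 + 2131663 = 36240908/17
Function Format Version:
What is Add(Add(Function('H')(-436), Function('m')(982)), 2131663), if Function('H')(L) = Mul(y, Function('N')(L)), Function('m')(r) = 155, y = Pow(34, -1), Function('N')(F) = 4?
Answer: Rational(36240908, 17) ≈ 2.1318e+6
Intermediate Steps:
y = Rational(1, 34) ≈ 0.029412
Function('H')(L) = Rational(2, 17) (Function('H')(L) = Mul(Rational(1, 34), 4) = Rational(2, 17))
Add(Add(Function('H')(-436), Function('m')(982)), 2131663) = Add(Add(Rational(2, 17), 155), 2131663) = Add(Rational(2637, 17), 2131663) = Rational(36240908, 17)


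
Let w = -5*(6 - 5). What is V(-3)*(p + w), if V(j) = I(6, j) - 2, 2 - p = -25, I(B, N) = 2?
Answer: 0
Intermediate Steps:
p = 27 (p = 2 - 1*(-25) = 2 + 25 = 27)
V(j) = 0 (V(j) = 2 - 2 = 0)
w = -5 (w = -5*1 = -5)
V(-3)*(p + w) = 0*(27 - 5) = 0*22 = 0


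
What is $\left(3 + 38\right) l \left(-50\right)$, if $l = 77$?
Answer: $-157850$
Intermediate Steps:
$\left(3 + 38\right) l \left(-50\right) = \left(3 + 38\right) 77 \left(-50\right) = 41 \cdot 77 \left(-50\right) = 3157 \left(-50\right) = -157850$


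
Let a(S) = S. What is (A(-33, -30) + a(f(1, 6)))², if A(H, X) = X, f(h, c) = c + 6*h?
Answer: 324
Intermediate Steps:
(A(-33, -30) + a(f(1, 6)))² = (-30 + (6 + 6*1))² = (-30 + (6 + 6))² = (-30 + 12)² = (-18)² = 324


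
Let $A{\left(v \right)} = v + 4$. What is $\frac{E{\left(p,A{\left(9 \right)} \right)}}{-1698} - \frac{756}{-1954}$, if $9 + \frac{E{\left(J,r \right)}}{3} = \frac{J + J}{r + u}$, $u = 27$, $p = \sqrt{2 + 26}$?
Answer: $\frac{222741}{552982} - \frac{\sqrt{7}}{5660} \approx 0.40233$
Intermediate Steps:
$A{\left(v \right)} = 4 + v$
$p = 2 \sqrt{7}$ ($p = \sqrt{28} = 2 \sqrt{7} \approx 5.2915$)
$E{\left(J,r \right)} = -27 + \frac{6 J}{27 + r}$ ($E{\left(J,r \right)} = -27 + 3 \frac{J + J}{r + 27} = -27 + 3 \frac{2 J}{27 + r} = -27 + \frac{6 J}{27 + r}$)
$\frac{E{\left(p,A{\left(9 \right)} \right)}}{-1698} - \frac{756}{-1954} = \frac{3 \frac{1}{27 + \left(4 + 9\right)} \left(-243 - 9 \left(4 + 9\right) + 2 \cdot 2 \sqrt{7}\right)}{-1698} - \frac{756}{-1954} = \frac{3 \left(-243 - 117 + 4 \sqrt{7}\right)}{27 + 13} \left(- \frac{1}{1698}\right) - - \frac{378}{977} = \frac{3 \left(-243 - 117 + 4 \sqrt{7}\right)}{40} \left(- \frac{1}{1698}\right) + \frac{378}{977} = 3 \cdot \frac{1}{40} \left(-360 + 4 \sqrt{7}\right) \left(- \frac{1}{1698}\right) + \frac{378}{977} = \left(-27 + \frac{3 \sqrt{7}}{10}\right) \left(- \frac{1}{1698}\right) + \frac{378}{977} = \left(\frac{9}{566} - \frac{\sqrt{7}}{5660}\right) + \frac{378}{977} = \frac{222741}{552982} - \frac{\sqrt{7}}{5660}$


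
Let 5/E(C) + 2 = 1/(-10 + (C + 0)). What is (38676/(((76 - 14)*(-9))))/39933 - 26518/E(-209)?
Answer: 14411156935256/1355525685 ≈ 10631.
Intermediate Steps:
E(C) = 5/(-2 + 1/(-10 + C)) (E(C) = 5/(-2 + 1/(-10 + (C + 0))) = 5/(-2 + 1/(-10 + C)))
(38676/(((76 - 14)*(-9))))/39933 - 26518/E(-209) = (38676/(((76 - 14)*(-9))))/39933 - 26518*(-21 + 2*(-209))/(5*(10 - 1*(-209))) = (38676/((62*(-9))))*(1/39933) - 26518*(-21 - 418)/(5*(10 + 209)) = (38676/(-558))*(1/39933) - 26518/(5*219/(-439)) = (38676*(-1/558))*(1/39933) - 26518/(5*(-1/439)*219) = -6446/93*1/39933 - 26518/(-1095/439) = -6446/3713769 - 26518*(-439/1095) = -6446/3713769 + 11641402/1095 = 14411156935256/1355525685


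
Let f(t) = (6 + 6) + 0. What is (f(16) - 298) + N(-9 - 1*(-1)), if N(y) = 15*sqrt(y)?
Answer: -286 + 30*I*sqrt(2) ≈ -286.0 + 42.426*I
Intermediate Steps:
f(t) = 12 (f(t) = 12 + 0 = 12)
(f(16) - 298) + N(-9 - 1*(-1)) = (12 - 298) + 15*sqrt(-9 - 1*(-1)) = -286 + 15*sqrt(-9 + 1) = -286 + 15*sqrt(-8) = -286 + 15*(2*I*sqrt(2)) = -286 + 30*I*sqrt(2)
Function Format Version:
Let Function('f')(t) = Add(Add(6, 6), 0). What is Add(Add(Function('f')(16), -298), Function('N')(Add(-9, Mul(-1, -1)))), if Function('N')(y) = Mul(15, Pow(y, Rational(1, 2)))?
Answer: Add(-286, Mul(30, I, Pow(2, Rational(1, 2)))) ≈ Add(-286.00, Mul(42.426, I))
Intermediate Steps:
Function('f')(t) = 12 (Function('f')(t) = Add(12, 0) = 12)
Add(Add(Function('f')(16), -298), Function('N')(Add(-9, Mul(-1, -1)))) = Add(Add(12, -298), Mul(15, Pow(Add(-9, Mul(-1, -1)), Rational(1, 2)))) = Add(-286, Mul(15, Pow(Add(-9, 1), Rational(1, 2)))) = Add(-286, Mul(15, Pow(-8, Rational(1, 2)))) = Add(-286, Mul(15, Mul(2, I, Pow(2, Rational(1, 2))))) = Add(-286, Mul(30, I, Pow(2, Rational(1, 2))))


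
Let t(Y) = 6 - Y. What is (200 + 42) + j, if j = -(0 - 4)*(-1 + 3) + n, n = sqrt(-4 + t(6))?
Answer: 250 + 2*I ≈ 250.0 + 2.0*I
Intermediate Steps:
n = 2*I (n = sqrt(-4 + (6 - 1*6)) = sqrt(-4 + (6 - 6)) = sqrt(-4 + 0) = sqrt(-4) = 2*I ≈ 2.0*I)
j = 8 + 2*I (j = -(0 - 4)*(-1 + 3) + 2*I = -(-4)*2 + 2*I = -1*(-8) + 2*I = 8 + 2*I ≈ 8.0 + 2.0*I)
(200 + 42) + j = (200 + 42) + (8 + 2*I) = 242 + (8 + 2*I) = 250 + 2*I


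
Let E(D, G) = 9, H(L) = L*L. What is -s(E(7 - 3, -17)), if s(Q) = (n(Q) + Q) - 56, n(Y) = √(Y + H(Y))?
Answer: 47 - 3*√10 ≈ 37.513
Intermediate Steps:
H(L) = L²
n(Y) = √(Y + Y²)
s(Q) = -56 + Q + √(Q*(1 + Q)) (s(Q) = (√(Q*(1 + Q)) + Q) - 56 = (Q + √(Q*(1 + Q))) - 56 = -56 + Q + √(Q*(1 + Q)))
-s(E(7 - 3, -17)) = -(-56 + 9 + √(9*(1 + 9))) = -(-56 + 9 + √(9*10)) = -(-56 + 9 + √90) = -(-56 + 9 + 3*√10) = -(-47 + 3*√10) = 47 - 3*√10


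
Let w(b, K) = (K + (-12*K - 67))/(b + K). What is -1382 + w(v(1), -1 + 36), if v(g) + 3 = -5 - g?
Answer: -18192/13 ≈ -1399.4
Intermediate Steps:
v(g) = -8 - g (v(g) = -3 + (-5 - g) = -8 - g)
w(b, K) = (-67 - 11*K)/(K + b) (w(b, K) = (K + (-67 - 12*K))/(K + b) = (-67 - 11*K)/(K + b))
-1382 + w(v(1), -1 + 36) = -1382 + (-67 - 11*(-1 + 36))/((-1 + 36) + (-8 - 1*1)) = -1382 + (-67 - 11*35)/(35 + (-8 - 1)) = -1382 + (-67 - 385)/(35 - 9) = -1382 - 452/26 = -1382 + (1/26)*(-452) = -1382 - 226/13 = -18192/13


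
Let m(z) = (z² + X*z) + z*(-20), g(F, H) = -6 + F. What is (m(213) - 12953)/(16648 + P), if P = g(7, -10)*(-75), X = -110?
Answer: 4726/16573 ≈ 0.28516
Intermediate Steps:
P = -75 (P = (-6 + 7)*(-75) = 1*(-75) = -75)
m(z) = z² - 130*z (m(z) = (z² - 110*z) + z*(-20) = (z² - 110*z) - 20*z = z² - 130*z)
(m(213) - 12953)/(16648 + P) = (213*(-130 + 213) - 12953)/(16648 - 75) = (213*83 - 12953)/16573 = (17679 - 12953)*(1/16573) = 4726*(1/16573) = 4726/16573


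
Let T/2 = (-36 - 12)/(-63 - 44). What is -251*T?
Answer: -24096/107 ≈ -225.20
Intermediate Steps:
T = 96/107 (T = 2*((-36 - 12)/(-63 - 44)) = 2*(-48/(-107)) = 2*(-48*(-1/107)) = 2*(48/107) = 96/107 ≈ 0.89720)
-251*T = -251*96/107 = -24096/107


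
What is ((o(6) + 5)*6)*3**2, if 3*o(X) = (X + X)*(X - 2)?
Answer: 1134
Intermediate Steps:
o(X) = 2*X*(-2 + X)/3 (o(X) = ((X + X)*(X - 2))/3 = ((2*X)*(-2 + X))/3 = (2*X*(-2 + X))/3 = 2*X*(-2 + X)/3)
((o(6) + 5)*6)*3**2 = (((2/3)*6*(-2 + 6) + 5)*6)*3**2 = (((2/3)*6*4 + 5)*6)*9 = ((16 + 5)*6)*9 = (21*6)*9 = 126*9 = 1134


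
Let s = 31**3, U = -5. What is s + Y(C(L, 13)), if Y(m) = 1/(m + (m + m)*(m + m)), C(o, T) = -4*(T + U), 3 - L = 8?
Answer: 121070625/4064 ≈ 29791.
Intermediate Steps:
L = -5 (L = 3 - 1*8 = 3 - 8 = -5)
C(o, T) = 20 - 4*T (C(o, T) = -4*(T - 5) = -4*(-5 + T) = 20 - 4*T)
s = 29791
Y(m) = 1/(m + 4*m**2) (Y(m) = 1/(m + (2*m)*(2*m)) = 1/(m + 4*m**2))
s + Y(C(L, 13)) = 29791 + 1/((20 - 4*13)*(1 + 4*(20 - 4*13))) = 29791 + 1/((20 - 52)*(1 + 4*(20 - 52))) = 29791 + 1/((-32)*(1 + 4*(-32))) = 29791 - 1/(32*(1 - 128)) = 29791 - 1/32/(-127) = 29791 - 1/32*(-1/127) = 29791 + 1/4064 = 121070625/4064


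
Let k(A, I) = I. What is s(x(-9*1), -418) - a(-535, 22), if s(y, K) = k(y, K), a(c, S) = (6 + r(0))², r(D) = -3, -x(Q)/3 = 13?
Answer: -427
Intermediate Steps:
x(Q) = -39 (x(Q) = -3*13 = -39)
a(c, S) = 9 (a(c, S) = (6 - 3)² = 3² = 9)
s(y, K) = K
s(x(-9*1), -418) - a(-535, 22) = -418 - 1*9 = -418 - 9 = -427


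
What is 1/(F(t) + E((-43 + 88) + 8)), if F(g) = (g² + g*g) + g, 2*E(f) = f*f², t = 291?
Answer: 2/488183 ≈ 4.0968e-6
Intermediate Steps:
E(f) = f³/2 (E(f) = (f*f²)/2 = f³/2)
F(g) = g + 2*g² (F(g) = (g² + g²) + g = 2*g² + g = g + 2*g²)
1/(F(t) + E((-43 + 88) + 8)) = 1/(291*(1 + 2*291) + ((-43 + 88) + 8)³/2) = 1/(291*(1 + 582) + (45 + 8)³/2) = 1/(291*583 + (½)*53³) = 1/(169653 + (½)*148877) = 1/(169653 + 148877/2) = 1/(488183/2) = 2/488183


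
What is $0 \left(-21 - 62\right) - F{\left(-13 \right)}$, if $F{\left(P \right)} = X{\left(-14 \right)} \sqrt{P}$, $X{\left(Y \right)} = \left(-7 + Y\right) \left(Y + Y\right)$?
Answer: $- 588 i \sqrt{13} \approx - 2120.1 i$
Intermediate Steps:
$X{\left(Y \right)} = 2 Y \left(-7 + Y\right)$ ($X{\left(Y \right)} = \left(-7 + Y\right) 2 Y = 2 Y \left(-7 + Y\right)$)
$F{\left(P \right)} = 588 \sqrt{P}$ ($F{\left(P \right)} = 2 \left(-14\right) \left(-7 - 14\right) \sqrt{P} = 2 \left(-14\right) \left(-21\right) \sqrt{P} = 588 \sqrt{P}$)
$0 \left(-21 - 62\right) - F{\left(-13 \right)} = 0 \left(-21 - 62\right) - 588 \sqrt{-13} = 0 \left(-83\right) - 588 i \sqrt{13} = 0 - 588 i \sqrt{13} = - 588 i \sqrt{13}$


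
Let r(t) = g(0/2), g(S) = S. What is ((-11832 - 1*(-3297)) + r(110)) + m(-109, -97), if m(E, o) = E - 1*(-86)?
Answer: -8558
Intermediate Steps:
m(E, o) = 86 + E (m(E, o) = E + 86 = 86 + E)
r(t) = 0 (r(t) = 0/2 = 0*(1/2) = 0)
((-11832 - 1*(-3297)) + r(110)) + m(-109, -97) = ((-11832 - 1*(-3297)) + 0) + (86 - 109) = ((-11832 + 3297) + 0) - 23 = (-8535 + 0) - 23 = -8535 - 23 = -8558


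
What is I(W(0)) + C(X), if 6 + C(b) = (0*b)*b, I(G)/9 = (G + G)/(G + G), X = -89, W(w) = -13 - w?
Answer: 3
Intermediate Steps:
I(G) = 9 (I(G) = 9*((G + G)/(G + G)) = 9*((2*G)/((2*G))) = 9*((2*G)*(1/(2*G))) = 9*1 = 9)
C(b) = -6 (C(b) = -6 + (0*b)*b = -6 + 0*b = -6 + 0 = -6)
I(W(0)) + C(X) = 9 - 6 = 3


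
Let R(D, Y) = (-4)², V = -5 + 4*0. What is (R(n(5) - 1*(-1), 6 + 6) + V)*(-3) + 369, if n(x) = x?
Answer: 336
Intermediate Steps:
V = -5 (V = -5 + 0 = -5)
R(D, Y) = 16
(R(n(5) - 1*(-1), 6 + 6) + V)*(-3) + 369 = (16 - 5)*(-3) + 369 = 11*(-3) + 369 = -33 + 369 = 336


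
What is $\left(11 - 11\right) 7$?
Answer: $0$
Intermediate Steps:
$\left(11 - 11\right) 7 = 0 \cdot 7 = 0$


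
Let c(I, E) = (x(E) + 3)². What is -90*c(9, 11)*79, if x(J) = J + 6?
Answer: -2844000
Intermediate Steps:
x(J) = 6 + J
c(I, E) = (9 + E)² (c(I, E) = ((6 + E) + 3)² = (9 + E)²)
-90*c(9, 11)*79 = -90*(9 + 11)²*79 = -90*20²*79 = -90*400*79 = -36000*79 = -2844000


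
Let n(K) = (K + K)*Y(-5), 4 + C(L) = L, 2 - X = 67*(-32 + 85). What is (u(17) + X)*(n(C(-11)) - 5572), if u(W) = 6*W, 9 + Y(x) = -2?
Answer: 18069174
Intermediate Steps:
Y(x) = -11 (Y(x) = -9 - 2 = -11)
X = -3549 (X = 2 - 67*(-32 + 85) = 2 - 67*53 = 2 - 1*3551 = 2 - 3551 = -3549)
C(L) = -4 + L
n(K) = -22*K (n(K) = (K + K)*(-11) = (2*K)*(-11) = -22*K)
(u(17) + X)*(n(C(-11)) - 5572) = (6*17 - 3549)*(-22*(-4 - 11) - 5572) = (102 - 3549)*(-22*(-15) - 5572) = -3447*(330 - 5572) = -3447*(-5242) = 18069174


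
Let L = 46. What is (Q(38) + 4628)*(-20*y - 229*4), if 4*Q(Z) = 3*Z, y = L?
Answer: -8549334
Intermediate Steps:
y = 46
Q(Z) = 3*Z/4 (Q(Z) = (3*Z)/4 = 3*Z/4)
(Q(38) + 4628)*(-20*y - 229*4) = ((¾)*38 + 4628)*(-20*46 - 229*4) = (57/2 + 4628)*(-920 - 916) = (9313/2)*(-1836) = -8549334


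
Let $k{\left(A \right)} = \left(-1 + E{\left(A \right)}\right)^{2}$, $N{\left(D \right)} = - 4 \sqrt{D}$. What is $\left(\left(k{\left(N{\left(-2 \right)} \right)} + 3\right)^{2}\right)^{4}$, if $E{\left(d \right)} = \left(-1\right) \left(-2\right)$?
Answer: $65536$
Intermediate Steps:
$E{\left(d \right)} = 2$
$k{\left(A \right)} = 1$ ($k{\left(A \right)} = \left(-1 + 2\right)^{2} = 1^{2} = 1$)
$\left(\left(k{\left(N{\left(-2 \right)} \right)} + 3\right)^{2}\right)^{4} = \left(\left(1 + 3\right)^{2}\right)^{4} = \left(4^{2}\right)^{4} = 16^{4} = 65536$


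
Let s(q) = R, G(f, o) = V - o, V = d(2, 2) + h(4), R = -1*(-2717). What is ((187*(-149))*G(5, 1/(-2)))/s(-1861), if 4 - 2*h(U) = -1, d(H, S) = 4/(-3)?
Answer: -12665/741 ≈ -17.092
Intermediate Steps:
R = 2717
d(H, S) = -4/3 (d(H, S) = 4*(-⅓) = -4/3)
h(U) = 5/2 (h(U) = 2 - ½*(-1) = 2 + ½ = 5/2)
V = 7/6 (V = -4/3 + 5/2 = 7/6 ≈ 1.1667)
G(f, o) = 7/6 - o
s(q) = 2717
((187*(-149))*G(5, 1/(-2)))/s(-1861) = ((187*(-149))*(7/6 - 1/(-2)))/2717 = -27863*(7/6 - (-1)/2)*(1/2717) = -27863*(7/6 - 1*(-½))*(1/2717) = -27863*(7/6 + ½)*(1/2717) = -27863*5/3*(1/2717) = -139315/3*1/2717 = -12665/741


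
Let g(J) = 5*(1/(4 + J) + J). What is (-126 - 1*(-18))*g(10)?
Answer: -38070/7 ≈ -5438.6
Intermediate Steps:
g(J) = 5*J + 5/(4 + J) (g(J) = 5*(J + 1/(4 + J)) = 5*J + 5/(4 + J))
(-126 - 1*(-18))*g(10) = (-126 - 1*(-18))*(5*(1 + 10² + 4*10)/(4 + 10)) = (-126 + 18)*(5*(1 + 100 + 40)/14) = -540*141/14 = -108*705/14 = -38070/7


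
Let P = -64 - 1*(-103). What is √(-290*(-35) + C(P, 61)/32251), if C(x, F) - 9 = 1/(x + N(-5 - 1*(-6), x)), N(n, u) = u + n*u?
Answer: 2*√4014409275597838/1257789 ≈ 100.75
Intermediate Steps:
P = 39 (P = -64 + 103 = 39)
C(x, F) = 9 + 1/(3*x) (C(x, F) = 9 + 1/(x + x*(1 + (-5 - 1*(-6)))) = 9 + 1/(x + x*(1 + (-5 + 6))) = 9 + 1/(x + x*(1 + 1)) = 9 + 1/(x + x*2) = 9 + 1/(x + 2*x) = 9 + 1/(3*x))
√(-290*(-35) + C(P, 61)/32251) = √(-290*(-35) + (9 + (⅓)/39)/32251) = √(10150 + (9 + (⅓)*(1/39))*(1/32251)) = √(10150 + (9 + 1/117)*(1/32251)) = √(10150 + (1054/117)*(1/32251)) = √(10150 + 1054/3773367) = √(38299676104/3773367) = 2*√4014409275597838/1257789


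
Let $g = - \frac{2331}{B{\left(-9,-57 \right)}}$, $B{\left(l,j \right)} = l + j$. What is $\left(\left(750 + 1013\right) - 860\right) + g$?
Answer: $\frac{20643}{22} \approx 938.32$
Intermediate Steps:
$B{\left(l,j \right)} = j + l$
$g = \frac{777}{22}$ ($g = - \frac{2331}{-57 - 9} = - \frac{2331}{-66} = \left(-2331\right) \left(- \frac{1}{66}\right) = \frac{777}{22} \approx 35.318$)
$\left(\left(750 + 1013\right) - 860\right) + g = \left(\left(750 + 1013\right) - 860\right) + \frac{777}{22} = \left(1763 - 860\right) + \frac{777}{22} = 903 + \frac{777}{22} = \frac{20643}{22}$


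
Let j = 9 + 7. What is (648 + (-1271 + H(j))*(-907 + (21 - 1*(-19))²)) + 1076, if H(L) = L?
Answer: -867991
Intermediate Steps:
j = 16
(648 + (-1271 + H(j))*(-907 + (21 - 1*(-19))²)) + 1076 = (648 + (-1271 + 16)*(-907 + (21 - 1*(-19))²)) + 1076 = (648 - 1255*(-907 + (21 + 19)²)) + 1076 = (648 - 1255*(-907 + 40²)) + 1076 = (648 - 1255*(-907 + 1600)) + 1076 = (648 - 1255*693) + 1076 = (648 - 869715) + 1076 = -869067 + 1076 = -867991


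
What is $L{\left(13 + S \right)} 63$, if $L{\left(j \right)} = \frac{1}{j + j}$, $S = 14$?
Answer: $\frac{7}{6} \approx 1.1667$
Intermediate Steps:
$L{\left(j \right)} = \frac{1}{2 j}$
$L{\left(13 + S \right)} 63 = \frac{1}{2 \left(13 + 14\right)} 63 = \frac{1}{2 \cdot 27} \cdot 63 = \frac{1}{2} \cdot \frac{1}{27} \cdot 63 = \frac{1}{54} \cdot 63 = \frac{7}{6}$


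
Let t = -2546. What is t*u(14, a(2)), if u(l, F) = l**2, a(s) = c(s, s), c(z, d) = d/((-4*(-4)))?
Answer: -499016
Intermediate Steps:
c(z, d) = d/16
a(s) = s/16
t*u(14, a(2)) = -2546*14**2 = -2546*196 = -499016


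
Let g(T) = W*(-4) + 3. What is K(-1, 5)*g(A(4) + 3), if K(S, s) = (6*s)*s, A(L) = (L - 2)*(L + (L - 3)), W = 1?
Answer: -150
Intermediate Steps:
A(L) = (-3 + 2*L)*(-2 + L) (A(L) = (-2 + L)*(L + (-3 + L)) = (-2 + L)*(-3 + 2*L) = (-3 + 2*L)*(-2 + L))
K(S, s) = 6*s**2
g(T) = -1 (g(T) = 1*(-4) + 3 = -4 + 3 = -1)
K(-1, 5)*g(A(4) + 3) = (6*5**2)*(-1) = (6*25)*(-1) = 150*(-1) = -150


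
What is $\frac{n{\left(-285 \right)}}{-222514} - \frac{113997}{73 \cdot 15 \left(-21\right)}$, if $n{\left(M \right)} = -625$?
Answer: $\frac{8460100111}{1705569810} \approx 4.9603$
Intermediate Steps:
$\frac{n{\left(-285 \right)}}{-222514} - \frac{113997}{73 \cdot 15 \left(-21\right)} = - \frac{625}{-222514} - \frac{113997}{73 \cdot 15 \left(-21\right)} = \left(-625\right) \left(- \frac{1}{222514}\right) - \frac{113997}{1095 \left(-21\right)} = \frac{625}{222514} - \frac{113997}{-22995} = \frac{625}{222514} - - \frac{37999}{7665} = \frac{625}{222514} + \frac{37999}{7665} = \frac{8460100111}{1705569810}$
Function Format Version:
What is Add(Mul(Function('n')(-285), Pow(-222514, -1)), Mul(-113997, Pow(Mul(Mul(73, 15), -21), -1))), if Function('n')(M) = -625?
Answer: Rational(8460100111, 1705569810) ≈ 4.9603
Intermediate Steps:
Add(Mul(Function('n')(-285), Pow(-222514, -1)), Mul(-113997, Pow(Mul(Mul(73, 15), -21), -1))) = Add(Mul(-625, Pow(-222514, -1)), Mul(-113997, Pow(Mul(Mul(73, 15), -21), -1))) = Add(Mul(-625, Rational(-1, 222514)), Mul(-113997, Pow(Mul(1095, -21), -1))) = Add(Rational(625, 222514), Mul(-113997, Pow(-22995, -1))) = Add(Rational(625, 222514), Mul(-113997, Rational(-1, 22995))) = Add(Rational(625, 222514), Rational(37999, 7665)) = Rational(8460100111, 1705569810)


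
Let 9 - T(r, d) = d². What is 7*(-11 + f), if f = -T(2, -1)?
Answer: -133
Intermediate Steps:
T(r, d) = 9 - d²
f = -8 (f = -(9 - 1*(-1)²) = -(9 - 1*1) = -(9 - 1) = -1*8 = -8)
7*(-11 + f) = 7*(-11 - 8) = 7*(-19) = -133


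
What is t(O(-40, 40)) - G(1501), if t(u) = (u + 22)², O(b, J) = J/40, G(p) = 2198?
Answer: -1669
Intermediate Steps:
O(b, J) = J/40 (O(b, J) = J*(1/40) = J/40)
t(u) = (22 + u)²
t(O(-40, 40)) - G(1501) = (22 + (1/40)*40)² - 1*2198 = (22 + 1)² - 2198 = 23² - 2198 = 529 - 2198 = -1669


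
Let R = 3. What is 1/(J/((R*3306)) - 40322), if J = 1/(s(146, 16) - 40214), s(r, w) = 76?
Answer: -398088684/16051731916249 ≈ -2.4800e-5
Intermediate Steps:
J = -1/40138 (J = 1/(76 - 40214) = 1/(-40138) = -1/40138 ≈ -2.4914e-5)
1/(J/((R*3306)) - 40322) = 1/(-1/(40138*(3*3306)) - 40322) = 1/(-1/40138/9918 - 40322) = 1/(-1/40138*1/9918 - 40322) = 1/(-1/398088684 - 40322) = 1/(-16051731916249/398088684) = -398088684/16051731916249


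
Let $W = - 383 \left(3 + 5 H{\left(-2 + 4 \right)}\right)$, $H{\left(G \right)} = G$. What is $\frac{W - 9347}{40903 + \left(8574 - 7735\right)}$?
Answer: $- \frac{7163}{20871} \approx -0.3432$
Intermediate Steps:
$W = -4979$ ($W = - 383 \left(3 + 5 \left(-2 + 4\right)\right) = - 383 \left(3 + 5 \cdot 2\right) = - 383 \left(3 + 10\right) = \left(-383\right) 13 = -4979$)
$\frac{W - 9347}{40903 + \left(8574 - 7735\right)} = \frac{-4979 - 9347}{40903 + \left(8574 - 7735\right)} = - \frac{14326}{40903 + \left(8574 - 7735\right)} = - \frac{14326}{40903 + 839} = - \frac{14326}{41742} = \left(-14326\right) \frac{1}{41742} = - \frac{7163}{20871}$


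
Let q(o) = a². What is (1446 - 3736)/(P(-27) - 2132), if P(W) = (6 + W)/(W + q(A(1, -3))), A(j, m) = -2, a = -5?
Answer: 4580/4243 ≈ 1.0794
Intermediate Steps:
q(o) = 25 (q(o) = (-5)² = 25)
P(W) = (6 + W)/(25 + W) (P(W) = (6 + W)/(W + 25) = (6 + W)/(25 + W))
(1446 - 3736)/(P(-27) - 2132) = (1446 - 3736)/((6 - 27)/(25 - 27) - 2132) = -2290/(-21/(-2) - 2132) = -2290/(-½*(-21) - 2132) = -2290/(21/2 - 2132) = -2290/(-4243/2) = -2290*(-2/4243) = 4580/4243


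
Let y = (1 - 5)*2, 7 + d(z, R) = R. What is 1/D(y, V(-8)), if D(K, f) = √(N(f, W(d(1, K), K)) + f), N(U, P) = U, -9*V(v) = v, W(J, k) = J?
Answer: ¾ ≈ 0.75000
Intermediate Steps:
d(z, R) = -7 + R
V(v) = -v/9
y = -8 (y = -4*2 = -8)
D(K, f) = √2*√f (D(K, f) = √(f + f) = √(2*f) = √2*√f)
1/D(y, V(-8)) = 1/(√2*√(-⅑*(-8))) = 1/(√2*√(8/9)) = 1/(√2*(2*√2/3)) = 1/(4/3) = ¾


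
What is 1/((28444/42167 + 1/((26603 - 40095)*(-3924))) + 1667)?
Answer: 2232430951536/3722968295794631 ≈ 0.00059964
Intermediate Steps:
1/((28444/42167 + 1/((26603 - 40095)*(-3924))) + 1667) = 1/((28444*(1/42167) - 1/3924/(-13492)) + 1667) = 1/((28444/42167 - 1/13492*(-1/3924)) + 1667) = 1/((28444/42167 + 1/52942608) + 1667) = 1/(1505899584119/2232430951536 + 1667) = 1/(3722968295794631/2232430951536) = 2232430951536/3722968295794631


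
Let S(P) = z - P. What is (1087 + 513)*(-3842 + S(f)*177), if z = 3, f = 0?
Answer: -5297600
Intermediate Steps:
S(P) = 3 - P
(1087 + 513)*(-3842 + S(f)*177) = (1087 + 513)*(-3842 + (3 - 1*0)*177) = 1600*(-3842 + (3 + 0)*177) = 1600*(-3842 + 3*177) = 1600*(-3842 + 531) = 1600*(-3311) = -5297600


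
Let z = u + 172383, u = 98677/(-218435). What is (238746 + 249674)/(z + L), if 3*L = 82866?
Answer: 53344011350/21843996749 ≈ 2.4420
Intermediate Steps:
u = -98677/218435 (u = 98677*(-1/218435) = -98677/218435 ≈ -0.45175)
L = 27622 (L = (⅓)*82866 = 27622)
z = 37654381928/218435 (z = -98677/218435 + 172383 = 37654381928/218435 ≈ 1.7238e+5)
(238746 + 249674)/(z + L) = (238746 + 249674)/(37654381928/218435 + 27622) = 488420/(43687993498/218435) = 488420*(218435/43687993498) = 53344011350/21843996749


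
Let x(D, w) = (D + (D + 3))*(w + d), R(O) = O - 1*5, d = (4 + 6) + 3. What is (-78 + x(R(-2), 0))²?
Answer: 48841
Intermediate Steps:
d = 13 (d = 10 + 3 = 13)
R(O) = -5 + O (R(O) = O - 5 = -5 + O)
x(D, w) = (3 + 2*D)*(13 + w) (x(D, w) = (D + (D + 3))*(w + 13) = (D + (3 + D))*(13 + w) = (3 + 2*D)*(13 + w))
(-78 + x(R(-2), 0))² = (-78 + (39 + 3*0 + 26*(-5 - 2) + 2*(-5 - 2)*0))² = (-78 + (39 + 0 + 26*(-7) + 2*(-7)*0))² = (-78 + (39 + 0 - 182 + 0))² = (-78 - 143)² = (-221)² = 48841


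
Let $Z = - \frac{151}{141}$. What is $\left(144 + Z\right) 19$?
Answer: $\frac{382907}{141} \approx 2715.7$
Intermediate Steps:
$Z = - \frac{151}{141}$ ($Z = \left(-151\right) \frac{1}{141} = - \frac{151}{141} \approx -1.0709$)
$\left(144 + Z\right) 19 = \left(144 - \frac{151}{141}\right) 19 = \frac{20153}{141} \cdot 19 = \frac{382907}{141}$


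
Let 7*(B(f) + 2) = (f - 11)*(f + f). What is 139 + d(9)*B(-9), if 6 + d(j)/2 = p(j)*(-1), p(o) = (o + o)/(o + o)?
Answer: -553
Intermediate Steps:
p(o) = 1 (p(o) = (2*o)/((2*o)) = (2*o)*(1/(2*o)) = 1)
B(f) = -2 + 2*f*(-11 + f)/7 (B(f) = -2 + ((f - 11)*(f + f))/7 = -2 + ((-11 + f)*(2*f))/7 = -2 + (2*f*(-11 + f))/7 = -2 + 2*f*(-11 + f)/7)
d(j) = -14 (d(j) = -12 + 2*(1*(-1)) = -12 + 2*(-1) = -12 - 2 = -14)
139 + d(9)*B(-9) = 139 - 14*(-2 - 22/7*(-9) + (2/7)*(-9)²) = 139 - 14*(-2 + 198/7 + (2/7)*81) = 139 - 14*(-2 + 198/7 + 162/7) = 139 - 14*346/7 = 139 - 692 = -553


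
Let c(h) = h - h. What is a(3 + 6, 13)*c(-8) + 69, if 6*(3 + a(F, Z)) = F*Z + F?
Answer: 69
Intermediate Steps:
c(h) = 0
a(F, Z) = -3 + F/6 + F*Z/6 (a(F, Z) = -3 + (F*Z + F)/6 = -3 + (F + F*Z)/6 = -3 + (F/6 + F*Z/6) = -3 + F/6 + F*Z/6)
a(3 + 6, 13)*c(-8) + 69 = (-3 + (3 + 6)/6 + (1/6)*(3 + 6)*13)*0 + 69 = (-3 + (1/6)*9 + (1/6)*9*13)*0 + 69 = (-3 + 3/2 + 39/2)*0 + 69 = 18*0 + 69 = 0 + 69 = 69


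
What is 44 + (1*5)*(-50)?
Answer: -206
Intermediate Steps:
44 + (1*5)*(-50) = 44 + 5*(-50) = 44 - 250 = -206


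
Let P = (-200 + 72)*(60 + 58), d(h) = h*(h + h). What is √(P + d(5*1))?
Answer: I*√15054 ≈ 122.69*I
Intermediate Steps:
d(h) = 2*h² (d(h) = h*(2*h) = 2*h²)
P = -15104 (P = -128*118 = -15104)
√(P + d(5*1)) = √(-15104 + 2*(5*1)²) = √(-15104 + 2*5²) = √(-15104 + 2*25) = √(-15104 + 50) = √(-15054) = I*√15054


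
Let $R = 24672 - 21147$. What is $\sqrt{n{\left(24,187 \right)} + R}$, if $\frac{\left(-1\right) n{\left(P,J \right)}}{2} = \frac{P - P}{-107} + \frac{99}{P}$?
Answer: $\frac{3 \sqrt{1563}}{2} \approx 59.302$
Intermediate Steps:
$n{\left(P,J \right)} = - \frac{198}{P}$ ($n{\left(P,J \right)} = - 2 \left(\frac{P - P}{-107} + \frac{99}{P}\right) = - 2 \left(0 \left(- \frac{1}{107}\right) + \frac{99}{P}\right) = - 2 \left(0 + \frac{99}{P}\right) = - 2 \frac{99}{P} = - \frac{198}{P}$)
$R = 3525$
$\sqrt{n{\left(24,187 \right)} + R} = \sqrt{- \frac{198}{24} + 3525} = \sqrt{\left(-198\right) \frac{1}{24} + 3525} = \sqrt{- \frac{33}{4} + 3525} = \sqrt{\frac{14067}{4}} = \frac{3 \sqrt{1563}}{2}$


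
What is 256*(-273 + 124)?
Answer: -38144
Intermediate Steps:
256*(-273 + 124) = 256*(-149) = -38144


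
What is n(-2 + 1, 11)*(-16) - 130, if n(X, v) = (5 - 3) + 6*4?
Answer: -546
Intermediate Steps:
n(X, v) = 26 (n(X, v) = 2 + 24 = 26)
n(-2 + 1, 11)*(-16) - 130 = 26*(-16) - 130 = -416 - 130 = -546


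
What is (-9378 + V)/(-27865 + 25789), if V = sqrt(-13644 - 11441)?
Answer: 1563/346 - I*sqrt(25085)/2076 ≈ 4.5173 - 0.076292*I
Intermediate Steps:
V = I*sqrt(25085) (V = sqrt(-25085) = I*sqrt(25085) ≈ 158.38*I)
(-9378 + V)/(-27865 + 25789) = (-9378 + I*sqrt(25085))/(-27865 + 25789) = (-9378 + I*sqrt(25085))/(-2076) = (-9378 + I*sqrt(25085))*(-1/2076) = 1563/346 - I*sqrt(25085)/2076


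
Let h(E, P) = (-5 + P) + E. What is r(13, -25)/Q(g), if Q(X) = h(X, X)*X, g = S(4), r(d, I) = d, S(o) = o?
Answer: 13/12 ≈ 1.0833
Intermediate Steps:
h(E, P) = -5 + E + P
g = 4
Q(X) = X*(-5 + 2*X) (Q(X) = (-5 + X + X)*X = (-5 + 2*X)*X = X*(-5 + 2*X))
r(13, -25)/Q(g) = 13/((4*(-5 + 2*4))) = 13/((4*(-5 + 8))) = 13/((4*3)) = 13/12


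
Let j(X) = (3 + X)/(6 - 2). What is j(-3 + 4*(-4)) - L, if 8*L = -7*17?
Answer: 87/8 ≈ 10.875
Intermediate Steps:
L = -119/8 (L = (-7*17)/8 = (1/8)*(-119) = -119/8 ≈ -14.875)
j(X) = 3/4 + X/4 (j(X) = (3 + X)/4 = (3 + X)*(1/4) = 3/4 + X/4)
j(-3 + 4*(-4)) - L = (3/4 + (-3 + 4*(-4))/4) - 1*(-119/8) = (3/4 + (-3 - 16)/4) + 119/8 = (3/4 + (1/4)*(-19)) + 119/8 = (3/4 - 19/4) + 119/8 = -4 + 119/8 = 87/8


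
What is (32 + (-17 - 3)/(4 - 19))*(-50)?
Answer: -5000/3 ≈ -1666.7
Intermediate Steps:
(32 + (-17 - 3)/(4 - 19))*(-50) = (32 - 20/(-15))*(-50) = (32 - 20*(-1/15))*(-50) = (32 + 4/3)*(-50) = (100/3)*(-50) = -5000/3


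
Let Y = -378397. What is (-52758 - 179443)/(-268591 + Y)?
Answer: 232201/646988 ≈ 0.35890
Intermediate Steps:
(-52758 - 179443)/(-268591 + Y) = (-52758 - 179443)/(-268591 - 378397) = -232201/(-646988) = -232201*(-1/646988) = 232201/646988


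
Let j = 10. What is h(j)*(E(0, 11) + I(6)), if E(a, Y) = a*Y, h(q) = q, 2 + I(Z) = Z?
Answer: 40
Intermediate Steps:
I(Z) = -2 + Z
E(a, Y) = Y*a
h(j)*(E(0, 11) + I(6)) = 10*(11*0 + (-2 + 6)) = 10*(0 + 4) = 10*4 = 40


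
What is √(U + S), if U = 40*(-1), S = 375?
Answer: √335 ≈ 18.303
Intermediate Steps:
U = -40
√(U + S) = √(-40 + 375) = √335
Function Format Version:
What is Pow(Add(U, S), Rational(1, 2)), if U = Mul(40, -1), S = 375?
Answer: Pow(335, Rational(1, 2)) ≈ 18.303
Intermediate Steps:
U = -40
Pow(Add(U, S), Rational(1, 2)) = Pow(Add(-40, 375), Rational(1, 2)) = Pow(335, Rational(1, 2))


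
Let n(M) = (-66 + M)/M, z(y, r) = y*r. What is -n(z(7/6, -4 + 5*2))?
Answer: 59/7 ≈ 8.4286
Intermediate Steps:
z(y, r) = r*y
n(M) = (-66 + M)/M
-n(z(7/6, -4 + 5*2)) = -(-66 + (-4 + 5*2)*(7/6))/((-4 + 5*2)*(7/6)) = -(-66 + (-4 + 10)*(7*(⅙)))/((-4 + 10)*(7*(⅙))) = -(-66 + 6*(7/6))/(6*(7/6)) = -(-66 + 7)/7 = -(-59)/7 = -1*(-59/7) = 59/7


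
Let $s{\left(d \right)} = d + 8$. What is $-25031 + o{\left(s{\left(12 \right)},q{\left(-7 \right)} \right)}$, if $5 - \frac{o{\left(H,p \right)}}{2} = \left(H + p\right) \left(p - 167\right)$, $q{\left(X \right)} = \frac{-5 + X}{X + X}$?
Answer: $- \frac{886433}{49} \approx -18090.0$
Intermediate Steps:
$s{\left(d \right)} = 8 + d$
$q{\left(X \right)} = \frac{-5 + X}{2 X}$
$o{\left(H,p \right)} = 10 - 2 \left(-167 + p\right) \left(H + p\right)$ ($o{\left(H,p \right)} = 10 - 2 \left(H + p\right) \left(p - 167\right) = 10 - 2 \left(H + p\right) \left(-167 + p\right) = 10 - 2 \left(-167 + p\right) \left(H + p\right)$)
$-25031 + o{\left(s{\left(12 \right)},q{\left(-7 \right)} \right)} = -25031 + \left(10 - 2 \left(\frac{-5 - 7}{2 \left(-7\right)}\right)^{2} + 334 \left(8 + 12\right) + 334 \frac{-5 - 7}{2 \left(-7\right)} - 2 \left(8 + 12\right) \frac{-5 - 7}{2 \left(-7\right)}\right) = -25031 + \left(10 - 2 \left(\frac{1}{2} \left(- \frac{1}{7}\right) \left(-12\right)\right)^{2} + 334 \cdot 20 + 334 \cdot \frac{1}{2} \left(- \frac{1}{7}\right) \left(-12\right) - 40 \cdot \frac{1}{2} \left(- \frac{1}{7}\right) \left(-12\right)\right) = -25031 + \left(10 - 2 \left(\frac{6}{7}\right)^{2} + 6680 + 334 \cdot \frac{6}{7} - 40 \cdot \frac{6}{7}\right) = -25031 + \left(10 - \frac{72}{49} + 6680 + \frac{2004}{7} - \frac{240}{7}\right) = -25031 + \frac{340086}{49} = - \frac{886433}{49}$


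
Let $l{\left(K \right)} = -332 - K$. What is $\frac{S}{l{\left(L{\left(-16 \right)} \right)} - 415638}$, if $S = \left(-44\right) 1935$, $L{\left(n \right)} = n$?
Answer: $\frac{3870}{18907} \approx 0.20469$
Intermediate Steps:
$S = -85140$
$\frac{S}{l{\left(L{\left(-16 \right)} \right)} - 415638} = - \frac{85140}{\left(-332 - -16\right) - 415638} = - \frac{85140}{\left(-332 + 16\right) - 415638} = - \frac{85140}{-316 - 415638} = - \frac{85140}{-415954} = \left(-85140\right) \left(- \frac{1}{415954}\right) = \frac{3870}{18907}$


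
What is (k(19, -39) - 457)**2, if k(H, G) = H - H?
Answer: 208849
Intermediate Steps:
k(H, G) = 0
(k(19, -39) - 457)**2 = (0 - 457)**2 = (-457)**2 = 208849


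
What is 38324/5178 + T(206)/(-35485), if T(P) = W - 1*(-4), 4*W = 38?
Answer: 1359857237/183741330 ≈ 7.4009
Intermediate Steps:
W = 19/2 (W = (¼)*38 = 19/2 ≈ 9.5000)
T(P) = 27/2 (T(P) = 19/2 - 1*(-4) = 19/2 + 4 = 27/2)
38324/5178 + T(206)/(-35485) = 38324/5178 + (27/2)/(-35485) = 38324*(1/5178) + (27/2)*(-1/35485) = 19162/2589 - 27/70970 = 1359857237/183741330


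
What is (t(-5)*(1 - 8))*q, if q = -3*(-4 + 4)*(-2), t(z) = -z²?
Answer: 0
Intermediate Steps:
q = 0 (q = -3*0*(-2) = 0*(-2) = 0)
(t(-5)*(1 - 8))*q = ((-1*(-5)²)*(1 - 8))*0 = (-1*25*(-7))*0 = -25*(-7)*0 = 175*0 = 0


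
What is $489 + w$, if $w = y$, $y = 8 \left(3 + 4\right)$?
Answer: $545$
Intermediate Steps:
$y = 56$ ($y = 8 \cdot 7 = 56$)
$w = 56$
$489 + w = 489 + 56 = 545$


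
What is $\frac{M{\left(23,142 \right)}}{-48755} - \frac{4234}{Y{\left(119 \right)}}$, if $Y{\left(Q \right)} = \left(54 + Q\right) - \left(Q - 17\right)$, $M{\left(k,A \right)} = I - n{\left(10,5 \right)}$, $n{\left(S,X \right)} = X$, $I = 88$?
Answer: $- \frac{206434563}{3461605} \approx -59.635$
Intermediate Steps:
$M{\left(k,A \right)} = 83$ ($M{\left(k,A \right)} = 88 - 5 = 83$)
$Y{\left(Q \right)} = 71$ ($Y{\left(Q \right)} = \left(54 + Q\right) - \left(-17 + Q\right) = 71$)
$\frac{M{\left(23,142 \right)}}{-48755} - \frac{4234}{Y{\left(119 \right)}} = \frac{83}{-48755} - \frac{4234}{71} = 83 \left(- \frac{1}{48755}\right) - \frac{4234}{71} = - \frac{83}{48755} - \frac{4234}{71} = - \frac{206434563}{3461605}$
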